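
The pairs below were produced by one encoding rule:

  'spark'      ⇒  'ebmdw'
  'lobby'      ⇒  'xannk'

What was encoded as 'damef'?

roast

It's a constant shift of +12 (ROT12).
Decoding damef: d−12=r, a−12=o, m−12=a, e−12=s, f−12=t.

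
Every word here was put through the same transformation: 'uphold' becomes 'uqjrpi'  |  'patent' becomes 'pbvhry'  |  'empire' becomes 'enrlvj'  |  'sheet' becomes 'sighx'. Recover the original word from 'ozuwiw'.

oyster

In uphold: u→u is +0, p→q is +1, h→j is +2, o→r is +3 — the shift increases by 1 each position. The shift increases by 1 at each position, starting from +0: 0, 1, 2, ….
Decoding ozuwiw: o−0=o, z−1=y, u−2=s, w−3=t, i−4=e, w−5=r.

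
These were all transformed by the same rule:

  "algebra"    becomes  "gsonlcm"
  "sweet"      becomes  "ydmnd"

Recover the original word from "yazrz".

Letter i (0-indexed) is shifted by i+6, so successive shifts are 6, 7, 8, ….
Decoding yazrz: y−6=s, a−7=t, z−8=r, r−9=i, z−10=p.

strip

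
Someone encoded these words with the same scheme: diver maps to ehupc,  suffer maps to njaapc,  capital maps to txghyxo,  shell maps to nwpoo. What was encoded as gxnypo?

pastel

d(3)→e(4) and i(8)→h(7) fit y≡11x+23 (mod 26); the inverse of 11 mod 26 is 19. This is an affine cipher: with a=0,…,z=25, each position x becomes (11x+23) mod 26.
Decoding gxnypo: g(6)→19·(6−23)≡15=p; x(23)→19·(23−23)≡0=a; n(13)→19·(13−23)≡18=s; y(24)→19·(24−23)≡19=t; p(15)→19·(15−23)≡4=e; o(14)→19·(14−23)≡11=l (all mod 26).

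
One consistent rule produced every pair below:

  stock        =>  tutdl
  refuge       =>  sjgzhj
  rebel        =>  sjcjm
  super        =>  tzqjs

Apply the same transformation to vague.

wfhzj

Two shifts are in play — +5 for a/e/i/o/u, +1 for every other letter.
On vague: v(cons)+1=w, a(vowel)+5=f, g(cons)+1=h, u(vowel)+5=z, e(vowel)+5=j.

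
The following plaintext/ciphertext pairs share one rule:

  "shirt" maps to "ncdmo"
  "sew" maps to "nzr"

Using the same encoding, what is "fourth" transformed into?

ajpmoc

Compare letters: s→n is +21, h→c is +21, i→d is +21 — a constant shift. This is a Caesar cipher with shift 21.
On fourth: f+21=a, o+21=j, u+21=p, r+21=m, t+21=o, h+21=c.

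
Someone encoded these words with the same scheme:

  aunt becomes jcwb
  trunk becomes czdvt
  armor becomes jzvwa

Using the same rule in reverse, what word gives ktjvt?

blank

Shifts by position in aunt: pos 0: a→j (+9), pos 1: u→c (+8), pos 2: n→w (+9), pos 3: t→b (+8) — repeating every 2. A repeating key of period 2 is used — shifts +9, +8 over and over.
Reversing it on ktjvt: k−9=b, t−8=l, j−9=a, v−8=n, t−9=k.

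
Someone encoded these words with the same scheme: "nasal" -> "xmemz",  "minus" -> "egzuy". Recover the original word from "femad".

Read the word backwards and shift each letter +12.
Decoding femad: shift back: f−12=t, e−12=s, m−12=a, a−12=o, d−12=r → tsaor; then reverse → roast.

roast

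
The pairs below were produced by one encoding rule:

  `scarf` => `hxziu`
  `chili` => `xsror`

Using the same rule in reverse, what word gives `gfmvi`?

tuner

Each pair mirrors across the alphabet (s↔h, c↔x, a↔z): positions sum to 25. Each letter is replaced by its mirror in the alphabet: a↔z, b↔y, c↔x, and so on (the Atbash cipher).
Undoing it on gfmvi: g↔t, f↔u, m↔n, v↔e, i↔r.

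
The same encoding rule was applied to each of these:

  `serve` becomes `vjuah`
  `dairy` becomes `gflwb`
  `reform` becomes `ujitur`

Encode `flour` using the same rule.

iqrzu

The shifts repeat in a cycle of length 2: positions 0,1,… shift by +3, +5, then the pattern repeats.
On flour: f+3=i, l+5=q, o+3=r, u+5=z, r+3=u.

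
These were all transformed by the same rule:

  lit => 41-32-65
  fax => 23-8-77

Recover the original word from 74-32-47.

win

l(#12)→41 and i(#9)→32: differences scale by 3, so n = 3·pos + 5. With a=1..z=26, the number is 3·pos + 5.
Reversing it on 74-32-47: 74→(74−5)÷3=23=w, 32→(32−5)÷3=9=i, 47→(47−5)÷3=14=n.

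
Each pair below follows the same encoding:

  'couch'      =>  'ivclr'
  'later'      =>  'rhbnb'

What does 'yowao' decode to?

In couch: c→i is +6, o→v is +7, u→c is +8, c→l is +9 — the shift increases by 1 each position. Each letter shifts forward by (position + 6), i.e. 6, 7, 8, … — the shift grows by one for each successive letter.
Decoding yowao: y−6=s, o−7=h, w−8=o, a−9=r, o−10=e.

shore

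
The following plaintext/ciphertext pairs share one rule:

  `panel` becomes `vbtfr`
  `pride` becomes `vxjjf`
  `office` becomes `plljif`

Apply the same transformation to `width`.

The shift depends on letter class: consonant p→v is +6, but vowel a→b is +1. The rule splits by letter class: vowels +1, consonants +6.
Applying it to width: w(cons)+6=c, i(vowel)+1=j, d(cons)+6=j, t(cons)+6=z, h(cons)+6=n.

cjjzn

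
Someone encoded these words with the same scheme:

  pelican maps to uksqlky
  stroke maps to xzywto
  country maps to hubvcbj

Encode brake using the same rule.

The shift increases by 1 at each position, starting from +5: 5, 6, 7, ….
Applying it to brake: b+5=g, r+6=x, a+7=h, k+8=s, e+9=n.

gxhsn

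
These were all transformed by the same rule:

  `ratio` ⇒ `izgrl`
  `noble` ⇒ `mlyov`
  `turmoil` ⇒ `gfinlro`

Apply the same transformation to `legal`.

ovtzo

Letters are reflected about the middle of the alphabet (position → 25−position): Atbash.
On legal: l↔o, e↔v, g↔t, a↔z, l↔o.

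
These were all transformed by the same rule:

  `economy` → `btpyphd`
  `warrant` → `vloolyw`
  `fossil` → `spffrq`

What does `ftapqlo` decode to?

Treating letters as 0–25, the rule is x ↦ 17x + 11 (mod 26).
Decoding ftapqlo: f(5)→23·(5−11)≡18=s; t(19)→23·(19−11)≡2=c; a(0)→23·(0−11)≡7=h; p(15)→23·(15−11)≡14=o; q(16)→23·(16−11)≡11=l; l(11)→23·(11−11)≡0=a; o(14)→23·(14−11)≡17=r (all mod 26).

scholar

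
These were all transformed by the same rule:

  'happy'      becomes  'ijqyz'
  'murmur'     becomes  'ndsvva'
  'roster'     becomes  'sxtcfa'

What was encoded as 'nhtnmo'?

Shifts by position in happy: pos 0: h→i (+1), pos 1: a→j (+9), pos 2: p→q (+1), pos 3: p→y (+9) — repeating every 2. The shifts repeat in a cycle of length 2: positions 0,1,… shift by +1, +9, then the pattern repeats.
Undoing it on nhtnmo: n−1=m, h−9=y, t−1=s, n−9=e, m−1=l, o−9=f.

myself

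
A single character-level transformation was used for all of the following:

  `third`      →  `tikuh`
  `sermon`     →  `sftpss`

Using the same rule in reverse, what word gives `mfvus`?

metro

Letter i (0-indexed) is shifted by i+0, so successive shifts are 0, 1, 2, ….
Reversing it on mfvus: m−0=m, f−1=e, v−2=t, u−3=r, s−4=o.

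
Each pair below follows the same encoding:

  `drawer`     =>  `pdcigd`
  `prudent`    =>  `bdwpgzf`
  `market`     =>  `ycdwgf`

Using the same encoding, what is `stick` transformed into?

efkow

Two shifts are in play — +2 for a/e/i/o/u, +12 for every other letter.
Applying it to stick: s(cons)+12=e, t(cons)+12=f, i(vowel)+2=k, c(cons)+12=o, k(cons)+12=w.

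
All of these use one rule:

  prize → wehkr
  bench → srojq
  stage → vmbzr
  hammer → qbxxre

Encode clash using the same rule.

p(15)→w(22) and r(17)→e(4) fit y≡17x+1 (mod 26); the inverse of 17 mod 26 is 23. Each letter's alphabet position (a=0..z=25) is mapped through 17·x+1 mod 26 — an affine cipher.
Applying it to clash: c(2)→17·2+1≡9=j; l(11)→17·11+1≡6=g; a(0)→17·0+1≡1=b; s(18)→17·18+1≡21=v; h(7)→17·7+1≡16=q (all mod 26).

jgbvq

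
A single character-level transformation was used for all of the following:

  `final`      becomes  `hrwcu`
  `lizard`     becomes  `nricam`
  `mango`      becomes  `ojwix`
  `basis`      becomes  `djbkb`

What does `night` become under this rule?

prpjc

Shifts by position in final: pos 0: f→h (+2), pos 1: i→r (+9), pos 2: n→w (+9), pos 3: a→c (+2), pos 4: l→u (+9) — repeating every 3. A repeating key of period 3 is used — shifts +2, +9, +9 over and over.
For night: n+2=p, i+9=r, g+9=p, h+2=j, t+9=c.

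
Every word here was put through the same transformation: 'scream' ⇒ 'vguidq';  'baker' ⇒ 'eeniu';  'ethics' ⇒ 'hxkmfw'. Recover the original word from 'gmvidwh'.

The shifts repeat in a cycle of length 2: positions 0,1,… shift by +3, +4, then the pattern repeats.
Decoding gmvidwh: g−3=d, m−4=i, v−3=s, i−4=e, d−3=a, w−4=s, h−3=e.

disease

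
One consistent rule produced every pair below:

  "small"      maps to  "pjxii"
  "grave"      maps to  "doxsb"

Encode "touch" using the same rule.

Compare letters: s→p is +23, m→j is +23, a→x is +23 — a constant shift. Each letter is shifted forward by 23 in the alphabet (a Caesar shift of +23).
On touch: t+23=q, o+23=l, u+23=r, c+23=z, h+23=e.

qlrze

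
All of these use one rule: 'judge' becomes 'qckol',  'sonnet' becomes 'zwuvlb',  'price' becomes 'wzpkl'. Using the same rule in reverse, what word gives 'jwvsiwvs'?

cookbook

Shifts by position in judge: pos 0: j→q (+7), pos 1: u→c (+8), pos 2: d→k (+7), pos 3: g→o (+8) — repeating every 2. It's a Vigenère-style cipher with numeric key [7,8]: position i shifts by key[i mod 2].
Undoing it on jwvsiwvs: j−7=c, w−8=o, v−7=o, s−8=k, i−7=b, w−8=o, v−7=o, s−8=k.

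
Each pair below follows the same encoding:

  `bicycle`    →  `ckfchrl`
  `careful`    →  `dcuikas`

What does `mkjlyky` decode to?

lighter

In bicycle: b→c is +1, i→k is +2, c→f is +3, y→c is +4 — the shift increases by 1 each position. Letter i (0-indexed) is shifted by i+1, so successive shifts are 1, 2, 3, ….
Decoding mkjlyky: m−1=l, k−2=i, j−3=g, l−4=h, y−5=t, k−6=e, y−7=r.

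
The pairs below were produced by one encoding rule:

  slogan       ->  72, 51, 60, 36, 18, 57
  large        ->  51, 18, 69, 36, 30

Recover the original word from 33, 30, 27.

s(#19)→72 and l(#12)→51: differences scale by 3, so n = 3·pos + 15. Each letter becomes 3×(its alphabet position, a=1..z=26) + 15.
Undoing it on 33, 30, 27: 33→(33−15)÷3=6=f, 30→(30−15)÷3=5=e, 27→(27−15)÷3=4=d.

fed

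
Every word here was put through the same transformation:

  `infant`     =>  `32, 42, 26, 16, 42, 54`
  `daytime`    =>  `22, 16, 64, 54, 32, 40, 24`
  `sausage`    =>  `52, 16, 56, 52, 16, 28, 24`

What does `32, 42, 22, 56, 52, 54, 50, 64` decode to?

industry

i(#9)→32 and n(#14)→42: differences scale by 2, so n = 2·pos + 14. The formula is n = 2×(alphabet index, a=1) + 14.
Undoing it on 32, 42, 22, 56, 52, 54, 50, 64: 32→(32−14)÷2=9=i, 42→(42−14)÷2=14=n, 22→(22−14)÷2=4=d, 56→(56−14)÷2=21=u, 52→(52−14)÷2=19=s, 54→(54−14)÷2=20=t, 50→(50−14)÷2=18=r, 64→(64−14)÷2=25=y.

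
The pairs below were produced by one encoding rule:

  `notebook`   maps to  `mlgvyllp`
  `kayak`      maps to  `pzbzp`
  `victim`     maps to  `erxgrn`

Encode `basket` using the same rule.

yzhpvg

Letters are reflected about the middle of the alphabet (position → 25−position): Atbash.
On basket: b↔y, a↔z, s↔h, k↔p, e↔v, t↔g.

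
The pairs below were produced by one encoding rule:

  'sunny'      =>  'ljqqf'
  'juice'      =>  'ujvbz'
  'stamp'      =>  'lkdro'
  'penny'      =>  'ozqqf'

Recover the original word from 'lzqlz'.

sense

s(18)→l(11) and u(20)→j(9) fit y≡25x+3 (mod 26); the inverse of 25 mod 26 is 25. Each letter's alphabet position (a=0..z=25) is mapped through 25·x+3 mod 26 — an affine cipher.
Undoing it on lzqlz: l(11)→25·(11−3)≡18=s; z(25)→25·(25−3)≡4=e; q(16)→25·(16−3)≡13=n; l(11)→25·(11−3)≡18=s; z(25)→25·(25−3)≡4=e (all mod 26).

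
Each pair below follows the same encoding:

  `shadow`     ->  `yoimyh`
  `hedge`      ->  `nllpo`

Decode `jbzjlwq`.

durable

In shadow: s→y is +6, h→o is +7, a→i is +8, d→m is +9 — the shift increases by 1 each position. Each letter shifts forward by (position + 6), i.e. 6, 7, 8, … — the shift grows by one for each successive letter.
Decoding jbzjlwq: j−6=d, b−7=u, z−8=r, j−9=a, l−10=b, w−11=l, q−12=e.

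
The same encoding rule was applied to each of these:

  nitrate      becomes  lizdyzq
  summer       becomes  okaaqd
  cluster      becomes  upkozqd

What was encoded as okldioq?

n(13)→l(11) and i(8)→i(8) fit y≡11x+24 (mod 26); the inverse of 11 mod 26 is 19. This is an affine cipher: with a=0,…,z=25, each position x becomes (11x+24) mod 26.
Undoing it on okldioq: o(14)→19·(14−24)≡18=s; k(10)→19·(10−24)≡20=u; l(11)→19·(11−24)≡13=n; d(3)→19·(3−24)≡17=r; i(8)→19·(8−24)≡8=i; o(14)→19·(14−24)≡18=s; q(16)→19·(16−24)≡4=e (all mod 26).

sunrise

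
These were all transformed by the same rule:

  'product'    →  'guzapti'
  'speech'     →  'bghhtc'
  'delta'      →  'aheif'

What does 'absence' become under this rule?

fmbhsth

This is an affine cipher: with a=0,…,z=25, each position x becomes (7x+5) mod 26.
Applying it to absence: a(0)→7·0+5≡5=f; b(1)→7·1+5≡12=m; s(18)→7·18+5≡1=b; e(4)→7·4+5≡7=h; n(13)→7·13+5≡18=s; c(2)→7·2+5≡19=t; e(4)→7·4+5≡7=h (all mod 26).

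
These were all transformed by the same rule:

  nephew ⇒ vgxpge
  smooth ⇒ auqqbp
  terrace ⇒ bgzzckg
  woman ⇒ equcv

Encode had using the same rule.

The shift depends on letter class: consonant n→v is +8, but vowel e→g is +2. Vowels shift forward by 2 and consonants shift forward by 8.
For had: h(cons)+8=p, a(vowel)+2=c, d(cons)+8=l.

pcl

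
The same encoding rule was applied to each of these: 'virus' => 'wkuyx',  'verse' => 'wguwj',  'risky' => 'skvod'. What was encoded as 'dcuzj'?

carve

In virus: v→w is +1, i→k is +2, r→u is +3, u→y is +4 — the shift increases by 1 each position. Letter i (0-indexed) is shifted by i+1, so successive shifts are 1, 2, 3, ….
Undoing it on dcuzj: d−1=c, c−2=a, u−3=r, z−4=v, j−5=e.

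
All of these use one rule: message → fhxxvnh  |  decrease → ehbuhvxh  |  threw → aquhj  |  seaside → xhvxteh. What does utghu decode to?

m(12)→f(5) and e(4)→h(7) fit y≡3x+21 (mod 26); the inverse of 3 mod 26 is 9. Each letter's alphabet position (a=0..z=25) is mapped through 3·x+21 mod 26 — an affine cipher.
Decoding utghu: u(20)→9·(20−21)≡17=r; t(19)→9·(19−21)≡8=i; g(6)→9·(6−21)≡21=v; h(7)→9·(7−21)≡4=e; u(20)→9·(20−21)≡17=r (all mod 26).

river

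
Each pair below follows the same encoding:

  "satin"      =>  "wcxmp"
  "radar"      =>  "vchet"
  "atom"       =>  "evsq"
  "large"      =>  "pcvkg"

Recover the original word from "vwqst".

rumor

It's a Vigenère-style cipher with numeric key [4,2,4]: position i shifts by key[i mod 3].
Decoding vwqst: v−4=r, w−2=u, q−4=m, s−4=o, t−2=r.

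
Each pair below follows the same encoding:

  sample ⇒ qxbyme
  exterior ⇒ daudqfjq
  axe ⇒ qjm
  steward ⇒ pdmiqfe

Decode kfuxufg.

utility

The output letters match the input read backwards, each shifted +12: sample reversed is elpmas. The word is reversed, then every letter is shifted forward by 12.
Reversing it on kfuxufg: shift back: k−12=y, f−12=t, u−12=i, x−12=l, u−12=i, f−12=t, g−12=u → ytilitu; then reverse → utility.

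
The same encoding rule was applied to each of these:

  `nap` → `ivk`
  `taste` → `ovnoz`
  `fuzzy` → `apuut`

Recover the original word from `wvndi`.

Compare letters: n→i is +21, a→v is +21, p→k is +21 — a constant shift. Each letter is shifted forward by 21 in the alphabet (a Caesar shift of +21).
Decoding wvndi: w−21=b, v−21=a, n−21=s, d−21=i, i−21=n.

basin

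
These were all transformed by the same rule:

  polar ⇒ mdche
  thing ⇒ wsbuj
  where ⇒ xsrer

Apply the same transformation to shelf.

nsrca

Each letter's alphabet position (a=0..z=25) is mapped through 9·x+7 mod 26 — an affine cipher.
On shelf: s(18)→9·18+7≡13=n; h(7)→9·7+7≡18=s; e(4)→9·4+7≡17=r; l(11)→9·11+7≡2=c; f(5)→9·5+7≡0=a (all mod 26).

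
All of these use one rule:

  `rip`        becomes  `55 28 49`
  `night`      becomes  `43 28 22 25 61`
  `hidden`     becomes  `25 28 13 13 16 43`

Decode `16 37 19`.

elf

The formula is n = 3×(alphabet index, a=1) + 1.
Reversing it on 16 37 19: 16→(16−1)÷3=5=e, 37→(37−1)÷3=12=l, 19→(19−1)÷3=6=f.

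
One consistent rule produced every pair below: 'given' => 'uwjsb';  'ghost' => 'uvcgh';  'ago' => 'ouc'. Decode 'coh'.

It's a constant shift of +14 (ROT14).
Undoing it on coh: c−14=o, o−14=a, h−14=t.

oat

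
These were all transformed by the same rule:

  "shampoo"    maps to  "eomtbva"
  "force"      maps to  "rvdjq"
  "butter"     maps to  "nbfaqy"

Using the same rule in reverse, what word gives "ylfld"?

Shifts by position in shampoo: pos 0: s→e (+12), pos 1: h→o (+7), pos 2: a→m (+12), pos 3: m→t (+7) — repeating every 2. A repeating key of period 2 is used — shifts +12, +7 over and over.
Reversing it on ylfld: y−12=m, l−7=e, f−12=t, l−7=e, d−12=r.

meter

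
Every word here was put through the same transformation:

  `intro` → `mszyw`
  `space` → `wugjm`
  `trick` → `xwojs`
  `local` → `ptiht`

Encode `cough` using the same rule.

In intro: i→m is +4, n→s is +5, t→z is +6, r→y is +7 — the shift increases by 1 each position. Each letter shifts forward by (position + 4), i.e. 4, 5, 6, … — the shift grows by one for each successive letter.
Applying it to cough: c+4=g, o+5=t, u+6=a, g+7=n, h+8=p.

gtanp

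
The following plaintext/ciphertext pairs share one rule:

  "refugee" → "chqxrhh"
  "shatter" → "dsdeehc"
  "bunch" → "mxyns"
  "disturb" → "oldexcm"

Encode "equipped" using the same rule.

The shift depends on letter class: consonant r→c is +11, but vowel e→h is +3. Two shifts are in play — +3 for a/e/i/o/u, +11 for every other letter.
For equipped: e(vowel)+3=h, q(cons)+11=b, u(vowel)+3=x, i(vowel)+3=l, p(cons)+11=a, p(cons)+11=a, e(vowel)+3=h, d(cons)+11=o.

hbxlaaho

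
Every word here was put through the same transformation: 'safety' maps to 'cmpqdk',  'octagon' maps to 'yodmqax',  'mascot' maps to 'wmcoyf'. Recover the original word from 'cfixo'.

Shifts by position in safety: pos 0: s→c (+10), pos 1: a→m (+12), pos 2: f→p (+10), pos 3: e→q (+12) — repeating every 2. The shifts repeat in a cycle of length 2: positions 0,1,… shift by +10, +12, then the pattern repeats.
Reversing it on cfixo: c−10=s, f−12=t, i−10=y, x−12=l, o−10=e.

style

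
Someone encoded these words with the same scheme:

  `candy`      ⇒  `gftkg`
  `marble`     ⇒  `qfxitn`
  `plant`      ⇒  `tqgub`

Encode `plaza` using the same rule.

tqggi

In candy: c→g is +4, a→f is +5, n→t is +6, d→k is +7 — the shift increases by 1 each position. Letter i (0-indexed) is shifted by i+4, so successive shifts are 4, 5, 6, ….
For plaza: p+4=t, l+5=q, a+6=g, z+7=g, a+8=i.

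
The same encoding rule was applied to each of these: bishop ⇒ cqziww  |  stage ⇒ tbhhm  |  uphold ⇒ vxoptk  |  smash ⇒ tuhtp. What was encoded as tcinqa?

submit

Shifts by position in bishop: pos 0: b→c (+1), pos 1: i→q (+8), pos 2: s→z (+7), pos 3: h→i (+1), pos 4: o→w (+8), pos 5: p→w (+7) — repeating every 3. It's a Vigenère-style cipher with numeric key [1,8,7]: position i shifts by key[i mod 3].
Reversing it on tcinqa: t−1=s, c−8=u, i−7=b, n−1=m, q−8=i, a−7=t.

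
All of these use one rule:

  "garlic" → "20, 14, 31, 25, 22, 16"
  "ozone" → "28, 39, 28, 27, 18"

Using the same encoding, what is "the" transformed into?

g is letter #7 and maps to 20: an offset of 13. Each letter is replaced by its alphabet position (a=1..z=26) + 13.
On the: t=20→33, h=8→21, e=5→18.

33, 21, 18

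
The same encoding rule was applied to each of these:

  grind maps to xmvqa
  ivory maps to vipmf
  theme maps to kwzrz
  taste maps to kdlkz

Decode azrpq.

demon

Each letter's alphabet position (a=0..z=25) is mapped through 25·x+3 mod 26 — an affine cipher.
Decoding azrpq: a(0)→25·(0−3)≡3=d; z(25)→25·(25−3)≡4=e; r(17)→25·(17−3)≡12=m; p(15)→25·(15−3)≡14=o; q(16)→25·(16−3)≡13=n (all mod 26).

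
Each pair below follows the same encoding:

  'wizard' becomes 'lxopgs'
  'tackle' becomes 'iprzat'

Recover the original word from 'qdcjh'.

bonus

Compare letters: w→l is +15, i→x is +15, z→o is +15 — a constant shift. This is a Caesar cipher with shift 15.
Reversing it on qdcjh: q−15=b, d−15=o, c−15=n, j−15=u, h−15=s.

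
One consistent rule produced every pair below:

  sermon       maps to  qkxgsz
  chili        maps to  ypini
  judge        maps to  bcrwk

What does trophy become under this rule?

jxslpa

s(18)→q(16) and e(4)→k(10) fit y≡19x+12 (mod 26); the inverse of 19 mod 26 is 11. Each letter's alphabet position (a=0..z=25) is mapped through 19·x+12 mod 26 — an affine cipher.
For trophy: t(19)→19·19+12≡9=j; r(17)→19·17+12≡23=x; o(14)→19·14+12≡18=s; p(15)→19·15+12≡11=l; h(7)→19·7+12≡15=p; y(24)→19·24+12≡0=a (all mod 26).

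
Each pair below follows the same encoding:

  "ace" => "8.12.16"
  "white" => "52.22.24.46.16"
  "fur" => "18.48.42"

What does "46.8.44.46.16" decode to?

a(#1)→8 and c(#3)→12: differences scale by 2, so n = 2·pos + 6. Each letter becomes 2×(its alphabet position, a=1..z=26) + 6.
Undoing it on 46.8.44.46.16: 46→(46−6)÷2=20=t, 8→(8−6)÷2=1=a, 44→(44−6)÷2=19=s, 46→(46−6)÷2=20=t, 16→(16−6)÷2=5=e.

taste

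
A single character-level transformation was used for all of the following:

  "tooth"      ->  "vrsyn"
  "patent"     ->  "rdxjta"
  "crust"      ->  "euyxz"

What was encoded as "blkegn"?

zigzag

In tooth: t→v is +2, o→r is +3, o→s is +4, t→y is +5 — the shift increases by 1 each position. Letter i (0-indexed) is shifted by i+2, so successive shifts are 2, 3, 4, ….
Decoding blkegn: b−2=z, l−3=i, k−4=g, e−5=z, g−6=a, n−7=g.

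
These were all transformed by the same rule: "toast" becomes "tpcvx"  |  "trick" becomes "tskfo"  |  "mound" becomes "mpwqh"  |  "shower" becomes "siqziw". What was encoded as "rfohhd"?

remedy

The shift increases by 1 at each position, starting from +0: 0, 1, 2, ….
Undoing it on rfohhd: r−0=r, f−1=e, o−2=m, h−3=e, h−4=d, d−5=y.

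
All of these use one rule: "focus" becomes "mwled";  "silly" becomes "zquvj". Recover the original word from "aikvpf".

In focus: f→m is +7, o→w is +8, c→l is +9, u→e is +10 — the shift increases by 1 each position. Each letter shifts forward by (position + 7), i.e. 7, 8, 9, … — the shift grows by one for each successive letter.
Reversing it on aikvpf: a−7=t, i−8=a, k−9=b, v−10=l, p−11=e, f−12=t.

tablet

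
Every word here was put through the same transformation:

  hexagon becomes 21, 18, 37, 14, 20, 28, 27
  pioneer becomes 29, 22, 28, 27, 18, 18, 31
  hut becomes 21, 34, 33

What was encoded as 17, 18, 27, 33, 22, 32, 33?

dentist

Letters become their 1-based position plus 13 (so a→14, b→15, …).
Undoing it on 17, 18, 27, 33, 22, 32, 33: 17→(17−13)÷1=4=d, 18→(18−13)÷1=5=e, 27→(27−13)÷1=14=n, 33→(33−13)÷1=20=t, 22→(22−13)÷1=9=i, 32→(32−13)÷1=19=s, 33→(33−13)÷1=20=t.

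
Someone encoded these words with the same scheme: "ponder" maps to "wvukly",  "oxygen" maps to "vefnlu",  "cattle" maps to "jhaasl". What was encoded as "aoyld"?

This is a Caesar cipher with shift 7.
Undoing it on aoyld: a−7=t, o−7=h, y−7=r, l−7=e, d−7=w.

threw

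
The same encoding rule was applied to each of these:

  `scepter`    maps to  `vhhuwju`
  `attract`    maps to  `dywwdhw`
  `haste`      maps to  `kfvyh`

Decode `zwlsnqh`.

wrinkle

It's a Vigenère-style cipher with numeric key [3,5]: position i shifts by key[i mod 2].
Undoing it on zwlsnqh: z−3=w, w−5=r, l−3=i, s−5=n, n−3=k, q−5=l, h−3=e.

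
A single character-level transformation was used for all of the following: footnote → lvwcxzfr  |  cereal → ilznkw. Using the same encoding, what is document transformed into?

jvkdwpzg

Each letter shifts forward by (position + 6), i.e. 6, 7, 8, … — the shift grows by one for each successive letter.
On document: d+6=j, o+7=v, c+8=k, u+9=d, m+10=w, e+11=p, n+12=z, t+13=g.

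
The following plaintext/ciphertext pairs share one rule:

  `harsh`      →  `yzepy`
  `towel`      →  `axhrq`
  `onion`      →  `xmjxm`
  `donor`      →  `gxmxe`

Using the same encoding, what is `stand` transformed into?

Treating letters as 0–25, the rule is x ↦ 11x + 25 (mod 26).
On stand: s(18)→11·18+25≡15=p; t(19)→11·19+25≡0=a; a(0)→11·0+25≡25=z; n(13)→11·13+25≡12=m; d(3)→11·3+25≡6=g (all mod 26).

pazmg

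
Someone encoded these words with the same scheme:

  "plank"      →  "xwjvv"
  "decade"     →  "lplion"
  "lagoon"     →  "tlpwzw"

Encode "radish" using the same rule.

The shifts repeat in a cycle of length 3: positions 0,1,… shift by +8, +11, +9, then the pattern repeats.
For radish: r+8=z, a+11=l, d+9=m, i+8=q, s+11=d, h+9=q.

zlmqdq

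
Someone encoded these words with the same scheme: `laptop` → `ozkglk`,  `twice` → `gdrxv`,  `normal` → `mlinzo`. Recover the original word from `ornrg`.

limit

Each pair mirrors across the alphabet (l↔o, a↔z, p↔k): positions sum to 25. Letters are reflected about the middle of the alphabet (position → 25−position): Atbash.
Undoing it on ornrg: o↔l, r↔i, n↔m, r↔i, g↔t.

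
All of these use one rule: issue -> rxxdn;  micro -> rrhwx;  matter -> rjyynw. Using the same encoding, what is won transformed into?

The shift depends on letter class: consonant s→x is +5, but vowel i→r is +9. Two shifts are in play — +9 for a/e/i/o/u, +5 for every other letter.
For won: w(cons)+5=b, o(vowel)+9=x, n(cons)+5=s.

bxs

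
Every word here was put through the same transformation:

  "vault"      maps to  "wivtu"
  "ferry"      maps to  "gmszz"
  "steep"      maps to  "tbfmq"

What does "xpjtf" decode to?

Shifts by position in vault: pos 0: v→w (+1), pos 1: a→i (+8), pos 2: u→v (+1), pos 3: l→t (+8) — repeating every 2. It's a Vigenère-style cipher with numeric key [1,8]: position i shifts by key[i mod 2].
Undoing it on xpjtf: x−1=w, p−8=h, j−1=i, t−8=l, f−1=e.

while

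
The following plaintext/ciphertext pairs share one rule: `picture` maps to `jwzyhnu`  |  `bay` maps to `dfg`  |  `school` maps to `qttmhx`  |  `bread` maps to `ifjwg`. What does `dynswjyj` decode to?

eternity

Read the word backwards and shift each letter +5.
Decoding dynswjyj: shift back: d−5=y, y−5=t, n−5=i, s−5=n, w−5=r, j−5=e, y−5=t, j−5=e → ytinrete; then reverse → eternity.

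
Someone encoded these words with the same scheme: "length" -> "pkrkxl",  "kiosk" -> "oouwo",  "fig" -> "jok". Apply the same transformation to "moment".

quqkrx

Two shifts are in play — +6 for a/e/i/o/u, +4 for every other letter.
On moment: m(cons)+4=q, o(vowel)+6=u, m(cons)+4=q, e(vowel)+6=k, n(cons)+4=r, t(cons)+4=x.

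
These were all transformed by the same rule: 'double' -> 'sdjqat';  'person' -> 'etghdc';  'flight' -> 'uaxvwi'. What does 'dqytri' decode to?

Compare letters: d→s is +15, o→d is +15, u→j is +15 — a constant shift. It's a constant shift of +15 (ROT15).
Decoding dqytri: d−15=o, q−15=b, y−15=j, t−15=e, r−15=c, i−15=t.

object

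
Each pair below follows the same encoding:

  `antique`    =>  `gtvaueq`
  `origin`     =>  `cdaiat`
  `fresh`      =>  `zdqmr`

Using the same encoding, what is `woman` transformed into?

a(0)→g(6) and n(13)→t(19) fit y≡9x+6 (mod 26); the inverse of 9 mod 26 is 3. Each letter's alphabet position (a=0..z=25) is mapped through 9·x+6 mod 26 — an affine cipher.
Applying it to woman: w(22)→9·22+6≡22=w; o(14)→9·14+6≡2=c; m(12)→9·12+6≡10=k; a(0)→9·0+6≡6=g; n(13)→9·13+6≡19=t (all mod 26).

wckgt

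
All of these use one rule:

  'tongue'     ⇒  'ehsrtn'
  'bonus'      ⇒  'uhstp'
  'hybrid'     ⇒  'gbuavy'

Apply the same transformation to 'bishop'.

t(19)→e(4) and o(14)→h(7) fit y≡15x+5 (mod 26); the inverse of 15 mod 26 is 7. This is an affine cipher: with a=0,…,z=25, each position x becomes (15x+5) mod 26.
For bishop: b(1)→15·1+5≡20=u; i(8)→15·8+5≡21=v; s(18)→15·18+5≡15=p; h(7)→15·7+5≡6=g; o(14)→15·14+5≡7=h; p(15)→15·15+5≡22=w (all mod 26).

uvpghw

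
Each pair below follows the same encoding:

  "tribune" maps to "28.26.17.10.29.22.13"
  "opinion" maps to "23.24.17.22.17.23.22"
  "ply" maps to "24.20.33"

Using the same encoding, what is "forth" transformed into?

14.23.26.28.16

The number is (letter's place in the alphabet, a=1) + 8.
For forth: f=6→14, o=15→23, r=18→26, t=20→28, h=8→16.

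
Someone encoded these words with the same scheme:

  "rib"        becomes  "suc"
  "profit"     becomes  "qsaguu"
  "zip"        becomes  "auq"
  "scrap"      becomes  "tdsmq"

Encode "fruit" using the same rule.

gsguu

Two shifts are in play — +12 for a/e/i/o/u, +1 for every other letter.
Applying it to fruit: f(cons)+1=g, r(cons)+1=s, u(vowel)+12=g, i(vowel)+12=u, t(cons)+1=u.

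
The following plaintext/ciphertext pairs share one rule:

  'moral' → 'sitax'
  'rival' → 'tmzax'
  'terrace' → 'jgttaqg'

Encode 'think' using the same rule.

m(12)→s(18) and o(14)→i(8) fit y≡21x+0 (mod 26); the inverse of 21 mod 26 is 5. Treating letters as 0–25, the rule is x ↦ 21x + 0 (mod 26).
Applying it to think: t(19)→21·19+0≡9=j; h(7)→21·7+0≡17=r; i(8)→21·8+0≡12=m; n(13)→21·13+0≡13=n; k(10)→21·10+0≡2=c (all mod 26).

jrmnc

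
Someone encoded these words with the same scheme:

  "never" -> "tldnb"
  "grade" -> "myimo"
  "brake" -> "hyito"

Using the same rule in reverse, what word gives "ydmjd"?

The shift increases by 1 at each position, starting from +6: 6, 7, 8, ….
Reversing it on ydmjd: y−6=s, d−7=w, m−8=e, j−9=a, d−10=t.

sweat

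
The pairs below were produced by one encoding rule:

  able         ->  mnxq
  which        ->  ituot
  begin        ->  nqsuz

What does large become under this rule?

xmdsq

Compare letters: a→m is +12, b→n is +12, l→x is +12 — a constant shift. Each letter is shifted forward by 12 in the alphabet (a Caesar shift of +12).
On large: l+12=x, a+12=m, r+12=d, g+12=s, e+12=q.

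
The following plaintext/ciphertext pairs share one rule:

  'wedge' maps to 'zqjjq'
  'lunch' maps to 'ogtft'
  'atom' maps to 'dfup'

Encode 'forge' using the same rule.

iaxjq

Shifts by position in wedge: pos 0: w→z (+3), pos 1: e→q (+12), pos 2: d→j (+6), pos 3: g→j (+3), pos 4: e→q (+12) — repeating every 3. The shifts repeat in a cycle of length 3: positions 0,1,… shift by +3, +12, +6, then the pattern repeats.
On forge: f+3=i, o+12=a, r+6=x, g+3=j, e+12=q.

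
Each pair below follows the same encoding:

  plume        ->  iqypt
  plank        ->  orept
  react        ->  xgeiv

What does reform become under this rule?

qvsjiv

The output letters match the input read backwards, each shifted +4: plume reversed is emulp. The word is reversed, then every letter is shifted forward by 4.
On reform: reverse → mrofer; then shift: m+4=q, r+4=v, o+4=s, f+4=j, e+4=i, r+4=v.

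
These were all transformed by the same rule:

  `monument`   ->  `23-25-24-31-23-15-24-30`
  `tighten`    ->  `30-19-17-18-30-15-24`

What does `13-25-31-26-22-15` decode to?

m is letter #13 and maps to 23: an offset of 10. The number is (letter's place in the alphabet, a=1) + 10.
Reversing it on 13-25-31-26-22-15: 13→(13−10)÷1=3=c, 25→(25−10)÷1=15=o, 31→(31−10)÷1=21=u, 26→(26−10)÷1=16=p, 22→(22−10)÷1=12=l, 15→(15−10)÷1=5=e.

couple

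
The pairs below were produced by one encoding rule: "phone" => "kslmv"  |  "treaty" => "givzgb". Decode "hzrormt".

Each pair mirrors across the alphabet (p↔k, h↔s, o↔l): positions sum to 25. Letters are reflected about the middle of the alphabet (position → 25−position): Atbash.
Reversing it on hzrormt: h↔s, z↔a, r↔i, o↔l, r↔i, m↔n, t↔g.

sailing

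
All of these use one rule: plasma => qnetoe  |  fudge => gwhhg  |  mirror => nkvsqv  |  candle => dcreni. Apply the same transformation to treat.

Shifts by position in plasma: pos 0: p→q (+1), pos 1: l→n (+2), pos 2: a→e (+4), pos 3: s→t (+1), pos 4: m→o (+2), pos 5: a→e (+4) — repeating every 3. The shifts repeat in a cycle of length 3: positions 0,1,… shift by +1, +2, +4, then the pattern repeats.
For treat: t+1=u, r+2=t, e+4=i, a+1=b, t+2=v.

utibv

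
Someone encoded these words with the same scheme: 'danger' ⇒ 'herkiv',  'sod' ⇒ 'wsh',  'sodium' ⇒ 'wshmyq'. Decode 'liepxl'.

health

Compare letters: d→h is +4, a→e is +4, n→r is +4 — a constant shift. This is a Caesar cipher with shift 4.
Decoding liepxl: l−4=h, i−4=e, e−4=a, p−4=l, x−4=t, l−4=h.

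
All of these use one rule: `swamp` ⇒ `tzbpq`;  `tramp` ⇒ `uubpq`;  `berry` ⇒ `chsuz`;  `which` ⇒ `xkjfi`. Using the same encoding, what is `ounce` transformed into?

pxoff

Shifts by position in swamp: pos 0: s→t (+1), pos 1: w→z (+3), pos 2: a→b (+1), pos 3: m→p (+3) — repeating every 2. The shifts repeat in a cycle of length 2: positions 0,1,… shift by +1, +3, then the pattern repeats.
Applying it to ounce: o+1=p, u+3=x, n+1=o, c+3=f, e+1=f.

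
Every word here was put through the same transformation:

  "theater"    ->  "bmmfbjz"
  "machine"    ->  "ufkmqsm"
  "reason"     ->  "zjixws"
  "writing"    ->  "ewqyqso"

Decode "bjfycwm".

texture

Shifts by position in theater: pos 0: t→b (+8), pos 1: h→m (+5), pos 2: e→m (+8), pos 3: a→f (+5) — repeating every 2. A repeating key of period 2 is used — shifts +8, +5 over and over.
Undoing it on bjfycwm: b−8=t, j−5=e, f−8=x, y−5=t, c−8=u, w−5=r, m−8=e.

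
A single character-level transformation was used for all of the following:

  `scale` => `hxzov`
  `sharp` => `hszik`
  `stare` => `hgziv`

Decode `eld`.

Each pair mirrors across the alphabet (s↔h, c↔x, a↔z): positions sum to 25. This is the alphabet-reversal cipher (Atbash): a becomes z, b becomes y, etc.
Decoding eld: e↔v, l↔o, d↔w.

vow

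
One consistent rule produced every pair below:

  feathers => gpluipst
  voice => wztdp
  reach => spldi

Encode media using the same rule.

Two shifts are in play — +11 for a/e/i/o/u, +1 for every other letter.
Applying it to media: m(cons)+1=n, e(vowel)+11=p, d(cons)+1=e, i(vowel)+11=t, a(vowel)+11=l.

npetl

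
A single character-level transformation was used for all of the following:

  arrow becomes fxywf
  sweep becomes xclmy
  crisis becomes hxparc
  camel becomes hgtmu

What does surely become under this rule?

In arrow: a→f is +5, r→x is +6, r→y is +7, o→w is +8 — the shift increases by 1 each position. The shift increases by 1 at each position, starting from +5: 5, 6, 7, ….
For surely: s+5=x, u+6=a, r+7=y, e+8=m, l+9=u, y+10=i.

xaymui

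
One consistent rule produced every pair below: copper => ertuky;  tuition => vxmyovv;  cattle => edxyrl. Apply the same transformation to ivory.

In copper: c→e is +2, o→r is +3, p→t is +4, p→u is +5 — the shift increases by 1 each position. Each letter shifts forward by (position + 2), i.e. 2, 3, 4, … — the shift grows by one for each successive letter.
On ivory: i+2=k, v+3=y, o+4=s, r+5=w, y+6=e.

kyswe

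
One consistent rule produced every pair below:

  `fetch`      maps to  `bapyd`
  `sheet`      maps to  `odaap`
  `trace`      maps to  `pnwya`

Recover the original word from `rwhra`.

Compare letters: f→b is +22, e→a is +22, t→p is +22 — a constant shift. It's a constant shift of +22 (ROT22).
Decoding rwhra: r−22=v, w−22=a, h−22=l, r−22=v, a−22=e.

valve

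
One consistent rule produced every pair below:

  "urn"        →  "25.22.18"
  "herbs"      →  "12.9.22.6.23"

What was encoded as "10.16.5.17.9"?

The number is (letter's place in the alphabet, a=1) + 4.
Reversing it on 10.16.5.17.9: 10→(10−4)÷1=6=f, 16→(16−4)÷1=12=l, 5→(5−4)÷1=1=a, 17→(17−4)÷1=13=m, 9→(9−4)÷1=5=e.

flame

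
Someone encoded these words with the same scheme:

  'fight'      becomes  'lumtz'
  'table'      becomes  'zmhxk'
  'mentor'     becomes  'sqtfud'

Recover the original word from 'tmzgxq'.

Shifts by position in fight: pos 0: f→l (+6), pos 1: i→u (+12), pos 2: g→m (+6), pos 3: h→t (+12) — repeating every 2. It's a Vigenère-style cipher with numeric key [6,12]: position i shifts by key[i mod 2].
Undoing it on tmzgxq: t−6=n, m−12=a, z−6=t, g−12=u, x−6=r, q−12=e.

nature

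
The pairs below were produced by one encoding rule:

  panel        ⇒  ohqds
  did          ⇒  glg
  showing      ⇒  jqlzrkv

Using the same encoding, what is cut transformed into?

wxf

The output letters match the input read backwards, each shifted +3: panel reversed is lenap. Read the word backwards and shift each letter +3.
Applying it to cut: reverse → tuc; then shift: t+3=w, u+3=x, c+3=f.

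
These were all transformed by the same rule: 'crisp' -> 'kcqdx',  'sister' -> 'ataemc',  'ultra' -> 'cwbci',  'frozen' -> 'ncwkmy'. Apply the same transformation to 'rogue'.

Shifts by position in crisp: pos 0: c→k (+8), pos 1: r→c (+11), pos 2: i→q (+8), pos 3: s→d (+11) — repeating every 2. The shifts repeat in a cycle of length 2: positions 0,1,… shift by +8, +11, then the pattern repeats.
Applying it to rogue: r+8=z, o+11=z, g+8=o, u+11=f, e+8=m.

zzofm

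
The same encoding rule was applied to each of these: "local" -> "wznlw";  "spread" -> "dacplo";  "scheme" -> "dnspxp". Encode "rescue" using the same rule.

Every letter moves 11 places later in the alphabet, wrapping around z→a.
For rescue: r+11=c, e+11=p, s+11=d, c+11=n, u+11=f, e+11=p.

cpdnfp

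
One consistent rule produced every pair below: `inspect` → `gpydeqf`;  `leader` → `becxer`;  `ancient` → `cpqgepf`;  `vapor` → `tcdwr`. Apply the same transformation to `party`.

dcrfo

i(8)→g(6) and n(13)→p(15) fit y≡7x+2 (mod 26); the inverse of 7 mod 26 is 15. Treating letters as 0–25, the rule is x ↦ 7x + 2 (mod 26).
For party: p(15)→7·15+2≡3=d; a(0)→7·0+2≡2=c; r(17)→7·17+2≡17=r; t(19)→7·19+2≡5=f; y(24)→7·24+2≡14=o (all mod 26).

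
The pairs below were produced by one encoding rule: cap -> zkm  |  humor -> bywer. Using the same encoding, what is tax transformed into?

hkd

The output letters match the input read backwards, each shifted +10: cap reversed is pac. Two steps: reverse the string, then apply a Caesar shift of +10.
For tax: reverse → xat; then shift: x+10=h, a+10=k, t+10=d.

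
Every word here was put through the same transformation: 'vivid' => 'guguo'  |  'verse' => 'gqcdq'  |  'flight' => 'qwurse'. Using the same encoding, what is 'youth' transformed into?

jages

The shift depends on letter class: consonant v→g is +11, but vowel i→u is +12. Vowels shift forward by 12 and consonants shift forward by 11.
On youth: y(cons)+11=j, o(vowel)+12=a, u(vowel)+12=g, t(cons)+11=e, h(cons)+11=s.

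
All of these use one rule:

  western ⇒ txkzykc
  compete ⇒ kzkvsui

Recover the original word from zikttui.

connect

The output letters match the input read backwards, each shifted +6: western reversed is nretsew. Two steps: reverse the string, then apply a Caesar shift of +6.
Reversing it on zikttui: shift back: z−6=t, i−6=c, k−6=e, t−6=n, t−6=n, u−6=o, i−6=c → tcennoc; then reverse → connect.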